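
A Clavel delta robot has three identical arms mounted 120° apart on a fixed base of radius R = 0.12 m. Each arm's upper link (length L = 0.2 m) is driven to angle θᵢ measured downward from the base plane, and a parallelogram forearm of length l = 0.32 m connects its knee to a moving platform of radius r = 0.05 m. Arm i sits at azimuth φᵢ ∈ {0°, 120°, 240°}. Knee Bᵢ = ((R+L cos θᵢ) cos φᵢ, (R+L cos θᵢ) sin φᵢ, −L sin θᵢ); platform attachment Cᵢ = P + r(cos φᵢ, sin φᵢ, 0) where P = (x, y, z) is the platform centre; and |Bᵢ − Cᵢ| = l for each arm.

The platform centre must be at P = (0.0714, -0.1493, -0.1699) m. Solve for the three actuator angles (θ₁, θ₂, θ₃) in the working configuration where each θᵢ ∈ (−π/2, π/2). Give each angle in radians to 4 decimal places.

θ₁ = -0.1744, θ₂ = 1.1344, θ₃ = -0.3487

arm 1 (φ=0.0°): x'=0.0714, y'=-0.1493
  e−x'=-0.0014;  (l²−L²−(e−x')²−y'²−z²)/2L = 0.0281
  θ1 = atan2(B,A) + arccos(C/0.1699) = -0.1744
φ2=120.0° → target in arm frame (-0.1650, 0.0128)
  A cos θ + B sin θ = C:  0.2350·cos θ + -0.1699·sin θ = -0.0546
  √(A²+B²)=0.2900;  θ2 = -0.6260+1.7603 ≈ 1.1344
rotate P by −φ3: (0.0936, 0.1365, -0.1699)
  A=-0.0236, B=-0.1699, C=(l²−L²−A²−y'²−z²)/(2L)=0.0359
  γ=atan2(-0.1699,-0.0236)=-1.7088;  ψ=arccos(0.2091)=1.3601;  θ3=γ+ψ≈-0.3487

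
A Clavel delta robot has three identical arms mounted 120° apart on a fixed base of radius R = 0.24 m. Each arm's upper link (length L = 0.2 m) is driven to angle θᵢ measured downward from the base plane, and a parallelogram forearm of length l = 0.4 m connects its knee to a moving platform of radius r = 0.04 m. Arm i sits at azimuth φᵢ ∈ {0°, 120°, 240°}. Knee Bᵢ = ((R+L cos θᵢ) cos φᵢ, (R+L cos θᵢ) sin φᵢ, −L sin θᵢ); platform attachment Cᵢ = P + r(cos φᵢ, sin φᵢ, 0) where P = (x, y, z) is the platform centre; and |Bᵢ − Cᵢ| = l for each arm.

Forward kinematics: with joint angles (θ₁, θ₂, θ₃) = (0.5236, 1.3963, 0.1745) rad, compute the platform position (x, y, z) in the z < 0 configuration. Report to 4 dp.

(0.0499, -0.1502, -0.2814)

arm 1 at φ=0.0°: ρ1 = 0.3732;  centre 1 = (0.3732, 0.0000, -0.1000)
arm 2 at φ=120.0°: ρ2 = 0.2347;  centre 2 = (-0.1174, 0.2033, -0.1970)
φ3=240.0°: virtual centre (-0.1985, -0.3438, -0.0347), radius l
eliminate P² terms by subtracting sphere 1 from 2 and 3
linear system: -0.9811x+0.4066y = -0.0554−-0.1939z; -1.1434x+-0.6876y = 0.0095−0.1306z
det = 1.1394;  x = 0.0300+-0.0704z,  y = -0.0638+0.3070z
quadratic in z: (1.0992)z²+(0.2092)z+(-0.0282)=0, √Δ=0.4094 → z ∈ {-0.2814, 0.0911}; z = -0.2814 (taking z<0)
x = 0.0499, y = -0.1502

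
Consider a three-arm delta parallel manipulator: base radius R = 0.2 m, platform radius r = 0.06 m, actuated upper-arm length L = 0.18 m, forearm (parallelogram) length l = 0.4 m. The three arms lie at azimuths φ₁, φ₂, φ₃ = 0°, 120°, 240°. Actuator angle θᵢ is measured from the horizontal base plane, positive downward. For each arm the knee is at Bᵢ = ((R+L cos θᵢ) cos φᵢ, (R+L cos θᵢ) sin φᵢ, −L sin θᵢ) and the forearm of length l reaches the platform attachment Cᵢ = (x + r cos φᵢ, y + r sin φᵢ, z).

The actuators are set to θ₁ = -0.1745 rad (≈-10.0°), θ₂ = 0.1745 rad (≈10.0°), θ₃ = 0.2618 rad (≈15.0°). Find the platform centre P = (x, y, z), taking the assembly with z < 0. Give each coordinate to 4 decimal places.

(0.0382, 0.0082, -0.2552)

arm 1 at φ=0.0°: (R−r)+L cos θ1 = 0.3173;  centre 1 = (0.3173, 0.0000, 0.0313)
arm 2 at φ=120.0°: (R−r)+L cos θ2 = 0.3173;  centre 2 = (-0.1586, 0.2748, -0.0313)
arm 3 at φ=240.0°: (R−r)+L cos θ3 = 0.3139;  centre 3 = (-0.1569, -0.2718, -0.0466)
subtract pairs → two planes through P
plane₁₂: -0.9518x+0.5495y+-0.1250z = 0.0000
det = 1.0386;  x = 0.0005+-0.1478z,  y = 0.0009+-0.0285z
sphere 1 gives Az²+Bz+C=0 with A=1.0227, B=0.0311, C=-0.0587;  B²−4AC=0.2410;  roots -0.2552, 0.2248;  negative root z = -0.2552
x = 0.0382, y = 0.0082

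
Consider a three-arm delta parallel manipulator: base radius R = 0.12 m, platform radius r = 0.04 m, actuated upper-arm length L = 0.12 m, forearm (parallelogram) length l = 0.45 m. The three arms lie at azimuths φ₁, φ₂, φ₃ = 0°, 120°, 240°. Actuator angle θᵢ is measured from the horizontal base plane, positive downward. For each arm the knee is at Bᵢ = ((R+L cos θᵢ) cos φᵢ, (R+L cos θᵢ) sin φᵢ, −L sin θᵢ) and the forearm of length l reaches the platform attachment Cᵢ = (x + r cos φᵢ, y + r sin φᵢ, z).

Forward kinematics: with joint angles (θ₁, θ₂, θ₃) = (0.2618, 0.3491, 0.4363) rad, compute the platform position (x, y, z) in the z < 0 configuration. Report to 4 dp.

(0.0242, 0.0142, -0.4468)

arm 1 at φ=0.0°: (R−r)+L cos θ1 = 0.1959;  O1 = (0.1959, 0.0000, -0.0311)
φ2=120.0°: virtual centre (-0.0964, 0.1669, -0.0410), radius l
φ3=240.0°: virtual centre (-0.0944, -0.1635, -0.0507), radius l
|O₂|²−|O₁|² = -0.0005;  |O₃|²−|O₁|² = -0.0011
plane₁₂: -0.5846x+0.3339y+-0.0200z = -0.0005
det = 0.3850;  x = 0.0014+-0.0511z,  y = 0.0010+-0.0296z
sphere 1 gives Az²+Bz+C=0 with A=1.0035, B=0.0819, C=-0.1637;  B²−4AC=0.6638;  roots -0.4468, 0.3651;  negative root z = -0.4468
x = 0.0242, y = 0.0142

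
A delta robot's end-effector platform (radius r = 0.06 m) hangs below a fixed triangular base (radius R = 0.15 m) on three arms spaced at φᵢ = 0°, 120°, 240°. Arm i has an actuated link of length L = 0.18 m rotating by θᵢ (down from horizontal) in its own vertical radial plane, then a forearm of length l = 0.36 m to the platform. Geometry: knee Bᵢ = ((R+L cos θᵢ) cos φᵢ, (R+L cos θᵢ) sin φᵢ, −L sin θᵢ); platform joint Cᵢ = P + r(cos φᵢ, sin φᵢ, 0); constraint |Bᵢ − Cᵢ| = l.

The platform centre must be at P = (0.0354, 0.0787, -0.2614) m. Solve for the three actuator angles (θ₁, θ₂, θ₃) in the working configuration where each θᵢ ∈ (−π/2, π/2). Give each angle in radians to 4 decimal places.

θ₁ = -0.0004, θ₂ = -0.0875, θ₃ = 0.6110

φ1=0.0° → target in arm frame (0.0354, 0.0787)
  A=0.0546, B=-0.2614, C=(l²−L²−A²−y'²−z²)/(2L)=0.0547
  θ1 = atan2(B,A) + arccos(C/0.2670) = -0.0004
rotate P by −φ2: (0.0505, -0.0700, -0.2614)
  A=0.0395, B=-0.2614, C=(l²−L²−A²−y'²−z²)/(2L)=0.0622
  γ=atan2(-0.2614,0.0395)=-1.4207;  ψ=arccos(0.2354)=1.3332;  θ2=γ+ψ≈-0.0875
φ3=240.0° → target in arm frame (-0.0859, -0.0087)
  A=0.1759, B=-0.2614, C=(l²−L²−A²−y'²−z²)/(2L)=-0.0059
  θ3 = atan2(B,A) + arccos(C/0.3150) = 0.6110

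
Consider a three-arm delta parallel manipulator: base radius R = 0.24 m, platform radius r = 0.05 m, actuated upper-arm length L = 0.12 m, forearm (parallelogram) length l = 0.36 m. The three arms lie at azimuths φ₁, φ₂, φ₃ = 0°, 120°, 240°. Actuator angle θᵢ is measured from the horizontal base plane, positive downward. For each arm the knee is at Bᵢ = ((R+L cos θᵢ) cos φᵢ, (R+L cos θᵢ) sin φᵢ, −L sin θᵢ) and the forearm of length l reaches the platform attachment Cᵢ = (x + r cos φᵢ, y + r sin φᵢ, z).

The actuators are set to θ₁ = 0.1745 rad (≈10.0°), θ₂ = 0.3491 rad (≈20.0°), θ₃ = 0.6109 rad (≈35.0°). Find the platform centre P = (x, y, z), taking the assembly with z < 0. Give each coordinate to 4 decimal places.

(0.0235, 0.0188, -0.2404)

O1 = (0.3082·cos0.0°, 0.3082·sin0.0°, -0.0208) = (0.3082, 0.0000, -0.0208)
O2 = (0.3028·cos120.0°, 0.3028·sin120.0°, -0.0410) = (-0.1514, 0.2622, -0.0410)
O3 = (0.2883·cos240.0°, 0.2883·sin240.0°, -0.0688) = (-0.1441, -0.2497, -0.0688)
subtract pairs → two planes through P
linear system: -0.9191x+0.5244y = -0.0021−-0.0404z; -0.9047x+-0.4993y = -0.0076−-0.0960z
det = 0.9334;  x = 0.0053+-0.0756z,  y = 0.0054+-0.0554z
quadratic in z: (1.0088)z²+(0.0868)z+(-0.0374)=0, √Δ=0.3982 → z ∈ {-0.2404, 0.1543}; z = -0.2404 (taking z<0)
x = 0.0235, y = 0.0188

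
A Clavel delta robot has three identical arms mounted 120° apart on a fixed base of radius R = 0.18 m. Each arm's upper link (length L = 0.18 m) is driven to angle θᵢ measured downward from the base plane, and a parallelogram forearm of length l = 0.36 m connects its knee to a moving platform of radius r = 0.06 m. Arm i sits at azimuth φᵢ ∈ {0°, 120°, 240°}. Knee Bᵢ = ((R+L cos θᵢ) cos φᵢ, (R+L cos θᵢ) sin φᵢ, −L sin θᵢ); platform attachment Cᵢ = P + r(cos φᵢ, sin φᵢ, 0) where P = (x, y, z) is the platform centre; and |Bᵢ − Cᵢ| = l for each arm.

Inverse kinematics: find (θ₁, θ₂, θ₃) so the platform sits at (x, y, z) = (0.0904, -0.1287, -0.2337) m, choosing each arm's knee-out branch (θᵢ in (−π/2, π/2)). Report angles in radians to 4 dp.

θ₁ = -0.1750, θ₂ = 1.1344, θ₃ = 0.0000

arm 1 (φ=0.0°): x'=0.0904, y'=-0.1287
  e−x'=0.0296;  (l²−L²−(e−x')²−y'²−z²)/2L = 0.0698
  γ=atan2(-0.2337,0.0296)=-1.4448;  ψ=arccos(0.2965)=1.2698;  θ1=γ+ψ≈-0.1750
φ2=120.0° → target in arm frame (-0.1567, -0.0139)
  e−x'=0.2767;  (l²−L²−(e−x')²−y'²−z²)/2L = -0.0949
  γ=atan2(-0.2337,0.2767)=-0.7014;  ψ=arccos(-0.2619)=1.8358;  θ2=γ+ψ≈1.1344
arm 3 (φ=240.0°): x'=0.0663, y'=0.1426
  A cos θ + B sin θ = C:  0.0537·cos θ + -0.2337·sin θ = 0.0538
  γ=atan2(-0.2337,0.0537)=-1.3448;  ψ=arccos(0.2241)=1.3447;  θ3=γ+ψ≈0.0000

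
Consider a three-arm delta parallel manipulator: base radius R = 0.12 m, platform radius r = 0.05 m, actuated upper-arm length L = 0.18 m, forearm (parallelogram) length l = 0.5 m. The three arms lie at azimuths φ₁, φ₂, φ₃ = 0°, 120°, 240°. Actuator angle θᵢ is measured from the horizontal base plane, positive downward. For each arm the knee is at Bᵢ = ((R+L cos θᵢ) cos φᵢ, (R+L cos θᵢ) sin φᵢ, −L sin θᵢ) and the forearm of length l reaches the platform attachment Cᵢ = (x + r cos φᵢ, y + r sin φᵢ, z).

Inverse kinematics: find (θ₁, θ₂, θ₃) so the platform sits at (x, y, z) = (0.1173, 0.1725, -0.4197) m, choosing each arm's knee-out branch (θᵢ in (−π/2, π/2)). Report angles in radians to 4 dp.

rotate P by −φ1: (0.1173, 0.1725, -0.4197)
  A cos θ + B sin θ = C:  -0.0473·cos θ + -0.4197·sin θ = 0.0263
  √(A²+B²)=0.4224;  θ1 = -1.6830+1.5085 ≈ -0.1745
φ2=120.0° → target in arm frame (0.0907, -0.1878)
  e−x'=-0.0207;  (l²−L²−(e−x')²−y'²−z²)/2L = 0.0159
  θ2 = atan2(B,A) + arccos(C/0.4202) = -0.0873
φ3=240.0° → target in arm frame (-0.2080, 0.0153)
  A=0.2780, B=-0.4197, C=(l²−L²−A²−y'²−z²)/(2L)=-0.1002
  √(A²+B²)=0.5034;  θ3 = -0.9857+1.7713 ≈ 0.7856

θ₁ = -0.1745, θ₂ = -0.0873, θ₃ = 0.7856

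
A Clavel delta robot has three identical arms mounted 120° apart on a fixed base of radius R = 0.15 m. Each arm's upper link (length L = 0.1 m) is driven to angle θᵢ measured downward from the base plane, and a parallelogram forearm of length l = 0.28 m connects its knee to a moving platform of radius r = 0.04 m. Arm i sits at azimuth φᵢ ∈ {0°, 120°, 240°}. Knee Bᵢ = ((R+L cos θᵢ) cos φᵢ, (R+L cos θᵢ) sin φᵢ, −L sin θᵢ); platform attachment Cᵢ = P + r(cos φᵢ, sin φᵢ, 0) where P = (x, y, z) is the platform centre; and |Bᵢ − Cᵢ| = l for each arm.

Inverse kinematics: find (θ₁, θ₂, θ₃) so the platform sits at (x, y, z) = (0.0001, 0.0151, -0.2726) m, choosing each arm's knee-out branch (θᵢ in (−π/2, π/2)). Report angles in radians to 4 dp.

θ₁ = 0.6983, θ₂ = 0.6107, θ₃ = 0.7852

arm 1 (φ=0.0°): x'=0.0001, y'=0.0151
  e−x'=0.1099;  (l²−L²−(e−x')²−y'²−z²)/2L = -0.0911
  θ1 = atan2(B,A) + arccos(C/0.2939) = 0.6983
φ2=120.0° → target in arm frame (0.0130, -0.0076)
  A cos θ + B sin θ = C:  0.0970·cos θ + -0.2726·sin θ = -0.0769
  θ2 = atan2(B,A) + arccos(C/0.2893) = 0.6107
φ3=240.0° → target in arm frame (-0.0131, -0.0075)
  A=0.1231, B=-0.2726, C=(l²−L²−A²−y'²−z²)/(2L)=-0.1056
  √(A²+B²)=0.2991;  θ3 = -1.1465+1.9317 ≈ 0.7852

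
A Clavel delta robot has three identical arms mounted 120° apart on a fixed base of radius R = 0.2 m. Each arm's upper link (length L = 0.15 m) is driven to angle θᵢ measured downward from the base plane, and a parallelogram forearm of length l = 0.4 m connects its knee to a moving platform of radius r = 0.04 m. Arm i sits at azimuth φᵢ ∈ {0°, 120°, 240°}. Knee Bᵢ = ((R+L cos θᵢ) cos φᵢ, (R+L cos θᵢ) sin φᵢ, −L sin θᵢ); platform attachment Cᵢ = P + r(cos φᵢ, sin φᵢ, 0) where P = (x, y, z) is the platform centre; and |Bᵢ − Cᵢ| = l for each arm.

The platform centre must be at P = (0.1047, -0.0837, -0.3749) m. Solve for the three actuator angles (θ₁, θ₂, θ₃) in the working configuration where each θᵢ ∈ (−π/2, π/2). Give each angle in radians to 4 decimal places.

φ1=0.0° → target in arm frame (0.1047, -0.0837)
  A=0.0553, B=-0.3749, C=(l²−L²−A²−y'²−z²)/(2L)=-0.0437
  θ1 = atan2(B,A) + arccos(C/0.3790) = 0.2621
φ2=120.0° → target in arm frame (-0.1248, -0.0488)
  e−x'=0.2848;  (l²−L²−(e−x')²−y'²−z²)/2L = -0.2886
  γ=atan2(-0.3749,0.2848)=-0.9211;  ψ=arccos(-0.6129)=2.2305;  θ2=γ+ψ≈1.3094
rotate P by −φ3: (0.0201, 0.1325, -0.3749)
  e−x'=0.1399;  (l²−L²−(e−x')²−y'²−z²)/2L = -0.1339
  γ=atan2(-0.3749,0.1399)=-1.2137;  ψ=arccos(-0.3347)=1.9120;  θ3=γ+ψ≈0.6983

θ₁ = 0.2621, θ₂ = 1.3094, θ₃ = 0.6983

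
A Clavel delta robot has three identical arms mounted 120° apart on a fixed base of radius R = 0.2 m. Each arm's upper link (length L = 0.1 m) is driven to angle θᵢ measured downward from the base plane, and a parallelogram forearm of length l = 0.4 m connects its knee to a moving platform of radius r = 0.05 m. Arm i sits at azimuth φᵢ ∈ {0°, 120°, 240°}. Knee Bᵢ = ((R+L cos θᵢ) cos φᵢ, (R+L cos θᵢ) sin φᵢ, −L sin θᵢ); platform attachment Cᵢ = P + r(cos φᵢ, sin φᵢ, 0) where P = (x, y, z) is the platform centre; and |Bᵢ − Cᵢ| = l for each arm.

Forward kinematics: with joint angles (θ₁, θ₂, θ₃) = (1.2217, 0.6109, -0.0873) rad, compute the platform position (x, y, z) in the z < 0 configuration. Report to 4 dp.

(-0.1085, -0.0610, -0.3596)

centre 1 = (0.1842·cos0.0°, 0.1842·sin0.0°, -0.0940) = (0.1842, 0.0000, -0.0940)
φ2=120.0°: virtual centre (-0.1160, 0.2008, -0.0574), radius l
arm 3 at φ=240.0°: (R−r)+L cos θ3 = 0.2496;  centre 3 = (-0.1248, -0.2162, 0.0087)
eliminate P² terms by subtracting sphere 1 from 2 and 3
plane₁₂: -0.6003x+0.4017y+0.0732z = 0.0143
Cramer: x(z) = -0.0277+0.2248z;  y(z) = -0.0058+0.1537z
quadratic in z: (1.0742)z²+(0.0909)z+(-0.1062)=0, √Δ=0.6817 → z ∈ {-0.3596, 0.2750}; z = -0.3596 (taking z<0)
x = -0.1085, y = -0.0610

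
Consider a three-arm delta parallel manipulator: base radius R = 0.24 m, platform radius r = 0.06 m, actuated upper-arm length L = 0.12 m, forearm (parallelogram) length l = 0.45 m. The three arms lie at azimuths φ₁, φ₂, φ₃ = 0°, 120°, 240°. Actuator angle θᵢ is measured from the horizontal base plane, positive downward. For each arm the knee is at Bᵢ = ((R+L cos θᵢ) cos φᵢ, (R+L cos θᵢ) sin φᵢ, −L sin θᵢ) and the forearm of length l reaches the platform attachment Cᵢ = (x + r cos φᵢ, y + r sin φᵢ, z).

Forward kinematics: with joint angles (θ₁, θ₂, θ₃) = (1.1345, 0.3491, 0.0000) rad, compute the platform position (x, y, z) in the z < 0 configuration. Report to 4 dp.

(-0.1211, -0.0327, -0.3874)

φ1=0.0°: virtual centre (0.2307, 0.0000, -0.1088), radius l
arm 2 at φ=120.0°: (R−r)+L cos θ2 = 0.2928;  S2 = (-0.1464, 0.2535, -0.0410)
φ3=240.0°: virtual centre (-0.1500, -0.2598, 0.0000), radius l
subtract pairs → two planes through P
linear system: -0.7542x+0.5071y = 0.0223−0.1354z; -0.7614x+-0.5196y = 0.0249−0.2175z
Cramer: x(z) = -0.0312+0.2322z;  y(z) = -0.0023+0.0783z
quadratic in z: (1.0601)z²+(0.0955)z+(-0.1221)=0, √Δ=0.7258 → z ∈ {-0.3874, 0.2973}; z = -0.3874 (taking z<0)
x = -0.1211, y = -0.0327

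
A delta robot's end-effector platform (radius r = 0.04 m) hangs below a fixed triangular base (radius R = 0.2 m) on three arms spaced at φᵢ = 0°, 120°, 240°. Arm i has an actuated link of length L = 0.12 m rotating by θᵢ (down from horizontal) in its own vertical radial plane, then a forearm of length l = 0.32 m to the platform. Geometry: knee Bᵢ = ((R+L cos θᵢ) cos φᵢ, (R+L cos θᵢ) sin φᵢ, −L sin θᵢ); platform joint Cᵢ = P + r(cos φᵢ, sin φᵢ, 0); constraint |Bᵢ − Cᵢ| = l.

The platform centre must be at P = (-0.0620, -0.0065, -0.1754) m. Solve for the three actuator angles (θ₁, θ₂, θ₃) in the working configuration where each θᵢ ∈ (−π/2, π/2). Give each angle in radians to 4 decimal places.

φ1=0.0° → target in arm frame (-0.0620, -0.0065)
  A cos θ + B sin θ = C:  0.2220·cos θ + -0.1754·sin θ = 0.0330
  √(A²+B²)=0.2829;  θ1 = -0.6687+1.4541 ≈ 0.7854
φ2=120.0° → target in arm frame (0.0254, 0.0569)
  A=0.1346, B=-0.1754, C=(l²−L²−A²−y'²−z²)/(2L)=0.1494
  γ=atan2(-0.1754,0.1346)=-0.9162;  ψ=arccos(0.6759)=0.8286;  θ2=γ+ψ≈-0.0875
arm 3 (φ=240.0°): x'=0.0366, y'=-0.0504
  A cos θ + B sin θ = C:  0.1234·cos θ + -0.1754·sin θ = 0.1645
  √(A²+B²)=0.2144;  θ3 = -0.9578+0.6968 ≈ -0.2610

θ₁ = 0.7854, θ₂ = -0.0875, θ₃ = -0.2610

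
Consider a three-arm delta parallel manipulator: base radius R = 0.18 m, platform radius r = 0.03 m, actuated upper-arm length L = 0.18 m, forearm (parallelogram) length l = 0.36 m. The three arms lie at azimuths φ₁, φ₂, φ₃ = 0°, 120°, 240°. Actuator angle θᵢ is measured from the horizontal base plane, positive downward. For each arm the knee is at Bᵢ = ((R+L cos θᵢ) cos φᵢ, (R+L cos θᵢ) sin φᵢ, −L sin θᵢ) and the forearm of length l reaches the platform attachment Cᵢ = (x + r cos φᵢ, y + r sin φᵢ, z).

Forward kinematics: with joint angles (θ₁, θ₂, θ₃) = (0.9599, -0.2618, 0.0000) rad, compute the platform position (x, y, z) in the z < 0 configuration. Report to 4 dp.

(-0.1041, 0.0145, -0.1890)

S1 = (0.2532·cos0.0°, 0.2532·sin0.0°, -0.1474) = (0.2532, 0.0000, -0.1474)
φ2=120.0°: virtual centre (-0.1619, 0.2805, 0.0466), radius l
φ3=240.0°: virtual centre (-0.1650, -0.2858, 0.0000), radius l
|S₂|²−|S₁|² = 0.0212;  |S₃|²−|S₁|² = 0.0230
linear system: -0.8304x+0.5610y = 0.0212−0.3881z; -0.8365x+-0.5716y = 0.0230−0.2949z
Cramer: x(z) = -0.0265+0.4103z;  y(z) = -0.0015-0.0845z
quadratic in z: (1.1755)z²+(0.0656)z+(-0.0296)=0, √Δ=0.3787 → z ∈ {-0.1890, 0.1332}; z = -0.1890 (taking z<0)
x = -0.1041, y = 0.0145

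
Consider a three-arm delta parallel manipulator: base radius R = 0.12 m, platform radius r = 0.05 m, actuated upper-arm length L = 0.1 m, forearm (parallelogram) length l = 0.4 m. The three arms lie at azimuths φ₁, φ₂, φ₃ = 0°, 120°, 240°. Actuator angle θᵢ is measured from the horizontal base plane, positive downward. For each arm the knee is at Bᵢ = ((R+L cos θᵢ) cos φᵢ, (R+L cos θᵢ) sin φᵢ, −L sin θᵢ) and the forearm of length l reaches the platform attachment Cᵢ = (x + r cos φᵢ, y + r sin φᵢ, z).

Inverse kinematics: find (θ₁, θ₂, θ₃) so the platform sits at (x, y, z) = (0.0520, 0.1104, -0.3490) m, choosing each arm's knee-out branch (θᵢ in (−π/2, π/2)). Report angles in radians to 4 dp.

θ₁ = -0.1748, θ₂ = -0.2620, θ₃ = 0.6105

φ1=0.0° → target in arm frame (0.0520, 0.1104)
  e−x'=0.0180;  (l²−L²−(e−x')²−y'²−z²)/2L = 0.0784
  θ1 = atan2(B,A) + arccos(C/0.3495) = -0.1748
φ2=120.0° → target in arm frame (0.0696, -0.1002)
  A cos θ + B sin θ = C:  0.0004·cos θ + -0.3490·sin θ = 0.0908
  θ2 = atan2(B,A) + arccos(C/0.3490) = -0.2620
φ3=240.0° → target in arm frame (-0.1216, -0.0102)
  A=0.1916, B=-0.3490, C=(l²−L²−A²−y'²−z²)/(2L)=-0.0431
  √(A²+B²)=0.3981;  θ3 = -1.0687+1.6792 ≈ 0.6105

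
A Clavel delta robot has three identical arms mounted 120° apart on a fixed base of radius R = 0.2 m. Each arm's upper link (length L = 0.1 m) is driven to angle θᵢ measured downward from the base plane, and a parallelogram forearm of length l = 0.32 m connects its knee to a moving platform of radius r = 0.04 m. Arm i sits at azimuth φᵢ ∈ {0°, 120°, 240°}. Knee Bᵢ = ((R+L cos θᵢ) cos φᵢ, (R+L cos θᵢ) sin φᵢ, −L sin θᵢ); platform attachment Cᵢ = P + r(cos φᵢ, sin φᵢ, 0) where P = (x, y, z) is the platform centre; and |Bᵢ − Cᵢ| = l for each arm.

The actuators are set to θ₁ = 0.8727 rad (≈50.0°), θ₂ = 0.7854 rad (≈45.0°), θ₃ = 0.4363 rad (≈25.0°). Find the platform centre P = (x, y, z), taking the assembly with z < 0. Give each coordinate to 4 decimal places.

(-0.0232, -0.0261, -0.2778)

S1 = (0.2243·cos0.0°, 0.2243·sin0.0°, -0.0766) = (0.2243, 0.0000, -0.0766)
arm 2 at φ=120.0°: (R−r)+L cos θ2 = 0.2307;  S2 = (-0.1154, 0.1998, -0.0707)
φ3=240.0°: virtual centre (-0.1253, -0.2171, -0.0423), radius l
eliminate P² terms by subtracting sphere 1 from 2 and 3
[-0.6793 0.3996 0.0118]·P = 0.0021;  [-0.6992 -0.4341 0.0687]·P = 0.0084
Cramer: x(z) = -0.0074+0.0567z;  y(z) = -0.0075+0.0669z
sphere 1 gives Az²+Bz+C=0 with A=1.0077, B=0.1259, C=-0.0428;  B²−4AC=0.1883;  roots -0.2778, 0.1528;  negative root z = -0.2778
x = -0.0232, y = -0.0261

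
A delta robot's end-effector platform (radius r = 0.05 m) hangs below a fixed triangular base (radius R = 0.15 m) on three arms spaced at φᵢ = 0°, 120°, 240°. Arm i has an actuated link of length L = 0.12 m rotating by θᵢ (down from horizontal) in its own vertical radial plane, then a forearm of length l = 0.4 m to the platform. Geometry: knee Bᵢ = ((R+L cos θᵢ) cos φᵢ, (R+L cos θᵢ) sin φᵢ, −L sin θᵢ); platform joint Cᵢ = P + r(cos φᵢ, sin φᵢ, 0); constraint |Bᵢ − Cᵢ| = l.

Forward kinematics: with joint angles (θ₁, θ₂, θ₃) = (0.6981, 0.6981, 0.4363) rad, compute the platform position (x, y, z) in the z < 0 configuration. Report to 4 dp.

O1 = (0.1919·cos0.0°, 0.1919·sin0.0°, -0.0771) = (0.1919, 0.0000, -0.0771)
O2 = (0.1919·cos120.0°, 0.1919·sin120.0°, -0.0771) = (-0.0960, 0.1662, -0.0771)
φ3=240.0°: virtual centre (-0.1044, -0.1808, -0.0507), radius l
eliminate P² terms by subtracting sphere 1 from 2 and 3
[-0.5758 0.3324 0.0000]·P = 0.0000;  [-0.5926 -0.3616 0.0528]·P = 0.0034
Cramer: x(z) = -0.0028+0.0434z;  y(z) = -0.0048+0.0751z
quadratic in z: (1.0075)z²+(0.1367)z+(-0.1161)=0, √Δ=0.6976 → z ∈ {-0.4140, 0.2784}; z = -0.4140 (taking z<0)
x = -0.0207, y = -0.0359

(-0.0207, -0.0359, -0.4140)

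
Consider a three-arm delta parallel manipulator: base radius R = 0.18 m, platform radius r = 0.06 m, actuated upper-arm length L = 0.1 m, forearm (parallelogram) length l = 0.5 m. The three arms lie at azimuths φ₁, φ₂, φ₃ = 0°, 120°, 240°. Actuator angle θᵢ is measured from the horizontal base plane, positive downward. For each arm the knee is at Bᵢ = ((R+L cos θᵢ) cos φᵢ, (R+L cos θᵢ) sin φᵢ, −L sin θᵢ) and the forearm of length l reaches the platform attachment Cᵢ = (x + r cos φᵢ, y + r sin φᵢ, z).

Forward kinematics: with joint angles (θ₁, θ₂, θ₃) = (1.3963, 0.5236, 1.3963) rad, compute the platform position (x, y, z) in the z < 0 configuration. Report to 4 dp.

arm 1 at φ=0.0°: ρ1 = 0.1374;  O1 = (0.1374, 0.0000, -0.0985)
φ2=120.0°: virtual centre (-0.1033, 0.1789, -0.0500), radius l
φ3=240.0°: virtual centre (-0.0687, -0.1190, -0.0985), radius l
|O₂|²−|O₁|² = 0.0166;  |O₃|²−|O₁|² = 0.0000
[-0.4813 0.3578 0.0970]·P = 0.0166;  [-0.4121 -0.2379 0.0000]·P = 0.0000
Cramer: x(z) = -0.0151+0.0881z;  y(z) = 0.0261-0.1525z
into |P−O₁|² = l²: 1.0310z² + 0.1621z + -0.2164 = 0;  Δ = 0.9186;  z = -0.5434 or 0.3862 → z<0 root = -0.5434
x = -0.0629, y = 0.1090

(-0.0629, 0.1090, -0.5434)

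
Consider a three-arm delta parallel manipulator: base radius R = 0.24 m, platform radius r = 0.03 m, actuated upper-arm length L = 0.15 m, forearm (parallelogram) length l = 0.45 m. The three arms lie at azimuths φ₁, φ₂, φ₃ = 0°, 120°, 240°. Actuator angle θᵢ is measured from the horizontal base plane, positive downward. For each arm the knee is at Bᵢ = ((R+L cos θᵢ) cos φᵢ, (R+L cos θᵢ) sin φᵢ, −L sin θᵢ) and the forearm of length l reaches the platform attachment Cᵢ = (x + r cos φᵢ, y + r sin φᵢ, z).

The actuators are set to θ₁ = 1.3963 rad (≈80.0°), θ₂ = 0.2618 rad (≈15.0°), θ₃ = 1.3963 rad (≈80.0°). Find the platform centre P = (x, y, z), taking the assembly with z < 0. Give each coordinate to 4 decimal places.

φ1=0.0°: virtual centre (0.2360, 0.0000, -0.1477), radius l
centre 2 = (0.3549·cos120.0°, 0.3549·sin120.0°, -0.0388) = (-0.1774, 0.3073, -0.0388)
φ3=240.0°: virtual centre (-0.1180, -0.2044, -0.1477), radius l
eliminate P² terms by subtracting sphere 1 from 2 and 3
linear system: -0.8270x+0.6147y = 0.0499−0.2178z; -0.7081x+-0.4088y = 0.0000−0.0000z
det = 0.7734;  x = -0.0264+0.1151z,  y = 0.0457+-0.1994z
sphere 1 gives Az²+Bz+C=0 with A=1.0530, B=0.2168, C=-0.1097;  B²−4AC=0.5091;  roots -0.4417, 0.2359;  negative root z = -0.4417
x = -0.0772, y = 0.1338

(-0.0772, 0.1338, -0.4417)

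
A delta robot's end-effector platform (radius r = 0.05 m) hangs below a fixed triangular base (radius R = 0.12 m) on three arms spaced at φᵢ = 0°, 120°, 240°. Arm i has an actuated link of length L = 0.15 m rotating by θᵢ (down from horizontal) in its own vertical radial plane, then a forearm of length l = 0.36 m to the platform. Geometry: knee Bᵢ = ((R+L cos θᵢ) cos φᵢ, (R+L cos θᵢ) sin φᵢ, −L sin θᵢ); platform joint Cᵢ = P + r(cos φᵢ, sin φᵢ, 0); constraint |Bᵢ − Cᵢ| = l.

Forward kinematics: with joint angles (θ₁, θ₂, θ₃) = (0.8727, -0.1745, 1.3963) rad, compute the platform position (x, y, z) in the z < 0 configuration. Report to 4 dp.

φ1=0.0°: virtual centre (0.1664, 0.0000, -0.1149), radius l
arm 2 at φ=120.0°: (R−r)+L cos θ2 = 0.2177;  centre 2 = (-0.1089, 0.1886, 0.0260)
arm 3 at φ=240.0°: (R−r)+L cos θ3 = 0.0960;  centre 3 = (-0.0480, -0.0832, -0.1477)
|centre ₂|²−|centre ₁|² = 0.0072;  |centre ₃|²−|centre ₁|² = -0.0099
[-0.5506 0.3771 0.2819]·P = 0.0072;  [-0.4289 -0.1663 -0.0656]·P = -0.0099
Cramer: x(z) = 0.0099+0.0874z;  y(z) = 0.0336-0.6199z
quadratic in z: (1.3919)z²+(0.1608)z+(-0.0908)=0, √Δ=0.7289 → z ∈ {-0.3196, 0.2041}; z = -0.3196 (taking z<0)
x = -0.0180, y = 0.2317

(-0.0180, 0.2317, -0.3196)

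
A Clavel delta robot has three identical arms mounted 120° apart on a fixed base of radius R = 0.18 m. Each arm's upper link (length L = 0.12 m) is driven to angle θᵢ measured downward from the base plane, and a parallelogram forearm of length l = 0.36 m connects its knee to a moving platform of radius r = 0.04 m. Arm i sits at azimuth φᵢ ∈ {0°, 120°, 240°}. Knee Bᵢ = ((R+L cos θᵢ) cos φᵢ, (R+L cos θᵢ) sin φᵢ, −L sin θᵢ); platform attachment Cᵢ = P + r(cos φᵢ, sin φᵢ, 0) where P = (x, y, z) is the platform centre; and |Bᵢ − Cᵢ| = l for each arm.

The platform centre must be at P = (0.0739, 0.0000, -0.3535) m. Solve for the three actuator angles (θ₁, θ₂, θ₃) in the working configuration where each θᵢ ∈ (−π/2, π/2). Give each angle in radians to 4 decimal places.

θ₁ = 0.3493, θ₂ = 0.9603, θ₃ = 0.9603

φ1=0.0° → target in arm frame (0.0739, 0.0000)
  A=0.0661, B=-0.3535, C=(l²−L²−A²−y'²−z²)/(2L)=-0.0589
  √(A²+B²)=0.3596;  θ1 = -1.3859+1.7353 ≈ 0.3493
arm 2 (φ=120.0°): x'=-0.0369, y'=-0.0640
  A=0.1769, B=-0.3535, C=(l²−L²−A²−y'²−z²)/(2L)=-0.1882
  θ2 = atan2(B,A) + arccos(C/0.3953) = 0.9603
φ3=240.0° → target in arm frame (-0.0370, 0.0640)
  A=0.1770, B=-0.3535, C=(l²−L²−A²−y'²−z²)/(2L)=-0.1882
  θ3 = atan2(B,A) + arccos(C/0.3953) = 0.9603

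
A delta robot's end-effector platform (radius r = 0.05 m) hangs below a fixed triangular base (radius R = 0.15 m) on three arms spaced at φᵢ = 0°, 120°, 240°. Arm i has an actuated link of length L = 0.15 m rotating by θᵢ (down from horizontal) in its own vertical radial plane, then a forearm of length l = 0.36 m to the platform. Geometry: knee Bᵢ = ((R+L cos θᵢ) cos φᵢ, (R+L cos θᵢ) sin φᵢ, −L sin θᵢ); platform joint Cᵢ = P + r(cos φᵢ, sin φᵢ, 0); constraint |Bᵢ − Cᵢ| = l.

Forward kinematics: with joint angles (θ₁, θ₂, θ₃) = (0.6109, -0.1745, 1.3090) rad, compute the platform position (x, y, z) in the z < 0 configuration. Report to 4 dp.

φ1=0.0°: virtual centre (0.2229, 0.0000, -0.0860), radius l
φ2=120.0°: virtual centre (-0.1239, 0.2145, 0.0260), radius l
S3 = (0.1388·cos240.0°, 0.1388·sin240.0°, -0.1449) = (-0.0694, -0.1202, -0.1449)
|S₂|²−|S₁|² = 0.0050;  |S₃|²−|S₁|² = -0.0168
[-0.6935 0.4291 0.2242]·P = 0.0050;  [-0.5846 -0.2404 -0.1177]·P = -0.0168
Cramer: x(z) = 0.0144+0.0081z;  y(z) = 0.0349-0.5093z
into |P−S₁|² = l²: 1.2594z² + 0.1332z + -0.0775 = 0;  Δ = 0.4083;  z = -0.3065 or 0.2008 → z<0 root = -0.3065
x = 0.0119, y = 0.1910

(0.0119, 0.1910, -0.3065)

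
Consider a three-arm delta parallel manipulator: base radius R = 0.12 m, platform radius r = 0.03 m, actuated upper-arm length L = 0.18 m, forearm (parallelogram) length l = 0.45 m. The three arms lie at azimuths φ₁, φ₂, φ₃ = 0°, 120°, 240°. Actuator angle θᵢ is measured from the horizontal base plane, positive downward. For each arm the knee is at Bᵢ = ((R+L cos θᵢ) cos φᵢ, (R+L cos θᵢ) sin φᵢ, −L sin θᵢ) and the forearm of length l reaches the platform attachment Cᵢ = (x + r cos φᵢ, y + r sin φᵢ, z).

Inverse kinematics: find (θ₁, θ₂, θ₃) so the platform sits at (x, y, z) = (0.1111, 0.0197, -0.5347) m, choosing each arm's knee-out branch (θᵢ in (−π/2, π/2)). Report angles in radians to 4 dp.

φ1=0.0° → target in arm frame (0.1111, 0.0197)
  A cos θ + B sin θ = C:  -0.0211·cos θ + -0.5347·sin θ = -0.3240
  √(A²+B²)=0.5351;  θ1 = -1.6102+2.2211 ≈ 0.6109
rotate P by −φ2: (-0.0385, -0.1061, -0.5347)
  e−x'=0.1285;  (l²−L²−(e−x')²−y'²−z²)/2L = -0.3988
  √(A²+B²)=0.5499;  θ2 = -1.3350+2.3821 ≈ 1.0471
φ3=240.0° → target in arm frame (-0.0726, 0.0864)
  e−x'=0.1626;  (l²−L²−(e−x')²−y'²−z²)/2L = -0.4158
  √(A²+B²)=0.5589;  θ3 = -1.2756+2.4099 ≈ 1.1344

θ₁ = 0.6109, θ₂ = 1.0471, θ₃ = 1.1344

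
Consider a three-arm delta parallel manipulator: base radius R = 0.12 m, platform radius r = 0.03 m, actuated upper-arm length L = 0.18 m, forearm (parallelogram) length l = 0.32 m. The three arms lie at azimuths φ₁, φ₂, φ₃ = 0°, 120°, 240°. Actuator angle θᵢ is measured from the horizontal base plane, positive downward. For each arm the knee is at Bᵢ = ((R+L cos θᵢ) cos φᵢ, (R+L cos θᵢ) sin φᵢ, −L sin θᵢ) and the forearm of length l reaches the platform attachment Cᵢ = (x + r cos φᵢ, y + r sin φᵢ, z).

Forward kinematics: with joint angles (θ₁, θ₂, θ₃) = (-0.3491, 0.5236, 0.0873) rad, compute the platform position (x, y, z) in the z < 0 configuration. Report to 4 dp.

φ1=0.0°: virtual centre (0.2591, 0.0000, 0.0616), radius l
arm 2 at φ=120.0°: e+L cos θ2 = 0.2459;  S2 = (-0.1229, 0.2129, -0.0900)
arm 3 at φ=240.0°: e+L cos θ3 = 0.2693;  S3 = (-0.1347, -0.2332, -0.0157)
subtract pairs → two planes through P
plane₁₂: -0.7642x+0.4259y+-0.3031z = -0.0024
Cramer: x(z) = 0.0005-0.2995z;  y(z) = -0.0047+0.1744z
sphere 1 gives Az²+Bz+C=0 with A=1.1201, B=0.0301, C=-0.0317;  B²−4AC=0.1429;  roots -0.1822, 0.1553;  negative root z = -0.1822
x = 0.0550, y = -0.0365

(0.0550, -0.0365, -0.1822)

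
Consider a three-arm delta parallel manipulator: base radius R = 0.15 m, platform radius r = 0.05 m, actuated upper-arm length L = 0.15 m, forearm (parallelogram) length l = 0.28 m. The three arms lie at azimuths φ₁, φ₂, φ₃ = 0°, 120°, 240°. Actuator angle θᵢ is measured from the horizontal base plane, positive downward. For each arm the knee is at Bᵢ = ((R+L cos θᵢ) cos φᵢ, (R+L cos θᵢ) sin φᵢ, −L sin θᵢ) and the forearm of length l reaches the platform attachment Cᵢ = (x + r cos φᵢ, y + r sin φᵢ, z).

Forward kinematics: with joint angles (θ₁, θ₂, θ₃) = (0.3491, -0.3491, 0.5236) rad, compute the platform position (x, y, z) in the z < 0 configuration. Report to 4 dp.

S1 = (0.2410·cos0.0°, 0.2410·sin0.0°, -0.0513) = (0.2410, 0.0000, -0.0513)
φ2=120.0°: virtual centre (-0.1205, 0.2087, 0.0513), radius l
arm 3 at φ=240.0°: ρ3 = 0.2299;  S3 = (-0.1150, -0.1991, -0.0750)
eliminate P² terms by subtracting sphere 1 from 2 and 3
linear system: -0.7229x+0.4173y = 0.0000−0.2052z; -0.7118x+-0.3982y = -0.0022−-0.0474z
det = 0.5849;  x = 0.0016+0.1059z,  y = 0.0027+-0.3083z
into |P−S₁|² = l²: 1.1063z² + 0.0502z + -0.0185 = 0;  Δ = 0.0842;  z = -0.1539 or 0.1085 → z<0 root = -0.1539
x = -0.0147, y = 0.0502

(-0.0147, 0.0502, -0.1539)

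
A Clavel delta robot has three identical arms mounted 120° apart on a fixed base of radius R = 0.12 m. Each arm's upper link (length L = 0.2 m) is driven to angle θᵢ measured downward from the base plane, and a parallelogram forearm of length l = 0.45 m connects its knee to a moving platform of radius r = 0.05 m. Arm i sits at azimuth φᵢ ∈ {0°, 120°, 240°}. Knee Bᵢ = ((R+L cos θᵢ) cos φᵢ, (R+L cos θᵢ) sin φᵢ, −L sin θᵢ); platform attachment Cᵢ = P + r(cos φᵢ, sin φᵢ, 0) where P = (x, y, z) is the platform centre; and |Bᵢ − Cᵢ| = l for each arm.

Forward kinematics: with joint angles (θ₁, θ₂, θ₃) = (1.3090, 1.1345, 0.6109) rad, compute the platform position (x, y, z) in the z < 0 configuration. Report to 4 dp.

centre 1 = (0.1218·cos0.0°, 0.1218·sin0.0°, -0.1932) = (0.1218, 0.0000, -0.1932)
arm 2 at φ=120.0°: ρ2 = 0.1545;  centre 2 = (-0.0773, 0.1338, -0.1813)
centre 3 = (0.2338·cos240.0°, 0.2338·sin240.0°, -0.1147) = (-0.1169, -0.2025, -0.1147)
|centre ₂|²−|centre ₁|² = 0.0046;  |centre ₃|²−|centre ₁|² = 0.0157
plane₁₂: -0.3980x+0.2676y+0.0238z = 0.0046
det = 0.2890;  x = -0.0210+0.1788z,  y = -0.0140+0.1768z
into |P−centre ₁|² = l²: 1.0632z² + 0.3304z + -0.1446 = 0;  Δ = 0.7242;  z = -0.5556 or 0.2448 → z<0 root = -0.5556
x = -0.1203, y = -0.1123

(-0.1203, -0.1123, -0.5556)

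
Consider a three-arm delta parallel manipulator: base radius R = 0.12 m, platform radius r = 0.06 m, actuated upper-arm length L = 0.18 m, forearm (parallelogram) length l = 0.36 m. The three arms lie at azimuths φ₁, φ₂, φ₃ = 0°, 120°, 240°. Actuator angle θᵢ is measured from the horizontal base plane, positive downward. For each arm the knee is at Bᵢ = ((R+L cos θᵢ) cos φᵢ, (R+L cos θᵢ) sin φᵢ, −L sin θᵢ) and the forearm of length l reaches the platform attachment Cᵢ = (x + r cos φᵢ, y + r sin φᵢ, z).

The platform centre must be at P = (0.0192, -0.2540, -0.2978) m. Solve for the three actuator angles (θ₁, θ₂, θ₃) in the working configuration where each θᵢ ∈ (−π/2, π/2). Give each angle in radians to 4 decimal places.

φ1=0.0° → target in arm frame (0.0192, -0.2540)
  A cos θ + B sin θ = C:  0.0408·cos θ + -0.2978·sin θ = -0.1602
  θ1 = atan2(B,A) + arccos(C/0.3006) = 0.6982
arm 2 (φ=120.0°): x'=-0.2296, y'=0.1104
  A cos θ + B sin θ = C:  0.2896·cos θ + -0.2978·sin θ = -0.2431
  θ2 = atan2(B,A) + arccos(C/0.4154) = 1.3966
arm 3 (φ=240.0°): x'=0.2104, y'=0.1436
  A cos θ + B sin θ = C:  -0.1504·cos θ + -0.2978·sin θ = -0.0965
  θ3 = atan2(B,A) + arccos(C/0.3336) = -0.1743

θ₁ = 0.6982, θ₂ = 1.3966, θ₃ = -0.1743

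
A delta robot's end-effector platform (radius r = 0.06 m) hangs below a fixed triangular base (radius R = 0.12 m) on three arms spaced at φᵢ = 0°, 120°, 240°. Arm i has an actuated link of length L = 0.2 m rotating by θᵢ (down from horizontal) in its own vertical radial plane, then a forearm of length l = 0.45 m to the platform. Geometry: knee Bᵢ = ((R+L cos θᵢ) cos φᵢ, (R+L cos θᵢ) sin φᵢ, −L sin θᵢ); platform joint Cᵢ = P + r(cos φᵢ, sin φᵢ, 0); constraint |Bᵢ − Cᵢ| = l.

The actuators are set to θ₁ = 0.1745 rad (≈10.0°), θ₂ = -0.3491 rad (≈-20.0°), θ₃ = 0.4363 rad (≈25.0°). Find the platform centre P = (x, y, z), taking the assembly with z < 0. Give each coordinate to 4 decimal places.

O1 = (0.2570·cos0.0°, 0.2570·sin0.0°, -0.0347) = (0.2570, 0.0000, -0.0347)
φ2=120.0°: virtual centre (-0.1240, 0.2147, 0.0684), radius l
arm 3 at φ=240.0°: ρ3 = 0.2413;  O3 = (-0.1206, -0.2089, -0.0845)
eliminate P² terms by subtracting sphere 1 from 2 and 3
plane₁₂: -0.7619x+0.4294y+0.2063z = -0.0011
Cramer: x(z) = 0.0020+0.0676z;  y(z) = 0.0010-0.3604z
into |P−O₁|² = l²: 1.1345z² + 0.0343z + -0.1363 = 0;  Δ = 0.6196;  z = -0.3620 or 0.3318 → z<0 root = -0.3620
x = -0.0225, y = 0.1314

(-0.0225, 0.1314, -0.3620)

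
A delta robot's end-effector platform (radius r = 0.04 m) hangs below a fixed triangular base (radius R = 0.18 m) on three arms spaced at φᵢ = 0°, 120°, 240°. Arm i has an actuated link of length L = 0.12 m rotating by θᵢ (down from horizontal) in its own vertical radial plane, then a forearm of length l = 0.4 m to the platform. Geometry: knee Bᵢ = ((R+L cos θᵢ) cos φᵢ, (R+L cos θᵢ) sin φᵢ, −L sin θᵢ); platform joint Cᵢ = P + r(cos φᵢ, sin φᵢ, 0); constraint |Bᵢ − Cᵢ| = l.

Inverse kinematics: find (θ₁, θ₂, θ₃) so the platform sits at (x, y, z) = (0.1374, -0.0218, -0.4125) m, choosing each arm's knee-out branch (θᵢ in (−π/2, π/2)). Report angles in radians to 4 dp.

arm 1 (φ=0.0°): x'=0.1374, y'=-0.0218
  e−x'=0.0026;  (l²−L²−(e−x')²−y'²−z²)/2L = -0.1043
  √(A²+B²)=0.4125;  θ1 = -1.5645+1.8265 ≈ 0.2620
φ2=120.0° → target in arm frame (-0.0876, -0.1081)
  A=0.2276, B=-0.4125, C=(l²−L²−A²−y'²−z²)/(2L)=-0.3668
  √(A²+B²)=0.4711;  θ2 = -1.0666+2.4632 ≈ 1.3966
φ3=240.0° → target in arm frame (-0.0498, 0.1299)
  A cos θ + B sin θ = C:  0.1898·cos θ + -0.4125·sin θ = -0.3228
  √(A²+B²)=0.4541;  θ3 = -1.1395+2.3614 ≈ 1.2219

θ₁ = 0.2620, θ₂ = 1.3966, θ₃ = 1.2219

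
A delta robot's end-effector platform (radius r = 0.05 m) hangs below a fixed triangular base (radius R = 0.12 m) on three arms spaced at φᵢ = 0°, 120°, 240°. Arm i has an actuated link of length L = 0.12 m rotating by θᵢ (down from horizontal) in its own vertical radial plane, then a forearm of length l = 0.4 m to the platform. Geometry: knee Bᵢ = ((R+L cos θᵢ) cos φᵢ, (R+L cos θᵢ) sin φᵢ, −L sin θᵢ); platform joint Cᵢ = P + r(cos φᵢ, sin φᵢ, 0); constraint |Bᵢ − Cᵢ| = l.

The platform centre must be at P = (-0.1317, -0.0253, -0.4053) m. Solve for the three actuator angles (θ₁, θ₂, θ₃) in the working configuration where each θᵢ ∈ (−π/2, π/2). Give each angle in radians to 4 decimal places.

φ1=0.0° → target in arm frame (-0.1317, -0.0253)
  A cos θ + B sin θ = C:  0.2017·cos θ + -0.4053·sin θ = -0.2500
  θ1 = atan2(B,A) + arccos(C/0.4527) = 1.0467
arm 2 (φ=120.0°): x'=0.0439, y'=0.1267
  e−x'=0.0261;  (l²−L²−(e−x')²−y'²−z²)/2L = -0.1475
  γ=atan2(-0.4053,0.0261)=-1.5066;  ψ=arccos(-0.3632)=1.9425;  θ2=γ+ψ≈0.4359
φ3=240.0° → target in arm frame (0.0878, -0.1014)
  A=-0.0178, B=-0.4053, C=(l²−L²−A²−y'²−z²)/(2L)=-0.1219
  θ3 = atan2(B,A) + arccos(C/0.4057) = 0.2615

θ₁ = 1.0467, θ₂ = 0.4359, θ₃ = 0.2615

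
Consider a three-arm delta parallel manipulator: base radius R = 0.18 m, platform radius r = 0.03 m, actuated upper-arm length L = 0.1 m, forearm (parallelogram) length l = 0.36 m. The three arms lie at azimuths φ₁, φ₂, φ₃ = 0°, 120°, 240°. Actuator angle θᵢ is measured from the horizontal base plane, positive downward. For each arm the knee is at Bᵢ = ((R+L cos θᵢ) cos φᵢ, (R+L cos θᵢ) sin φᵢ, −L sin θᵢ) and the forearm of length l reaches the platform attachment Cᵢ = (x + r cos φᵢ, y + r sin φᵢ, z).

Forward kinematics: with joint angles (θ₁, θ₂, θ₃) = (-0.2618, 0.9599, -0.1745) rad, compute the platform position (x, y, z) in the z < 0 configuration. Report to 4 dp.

arm 1 at φ=0.0°: e+L cos θ1 = 0.2466;  S1 = (0.2466, 0.0000, 0.0259)
arm 2 at φ=120.0°: e+L cos θ2 = 0.2074;  S2 = (-0.1037, 0.1796, -0.0819)
φ3=240.0°: virtual centre (-0.1242, -0.2152, 0.0174), radius l
|S₂|²−|S₁|² = -0.0118;  |S₃|²−|S₁|² = 0.0006
linear system: -0.7005x+0.3592y = -0.0118−-0.2156z; -0.7417x+-0.4304y = 0.0006−-0.0170z
Cramer: x(z) = 0.0086-0.1742z;  y(z) = -0.0161+0.2605z
quadratic in z: (1.0982)z²+(0.0228)z+(-0.0720)=0, √Δ=0.5629 → z ∈ {-0.2667, 0.2459}; z = -0.2667 (taking z<0)
x = 0.0550, y = -0.0855

(0.0550, -0.0855, -0.2667)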